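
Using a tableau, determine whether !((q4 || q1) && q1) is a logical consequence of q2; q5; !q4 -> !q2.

Initial set: {q2; q5; (!q4 -> !q2); !!((q4 || q1) && q1)}.
!!((q4 || q1) && q1): α-rule — add (q4 || q1), q1.
(!q4 -> !q2): β-rule — branch into !!q4  //  !q2.
  branch 1 (add !!q4):
    (q4 || q1): β-rule — branch into q4  //  q1.
      branch 1.1 (add q4):
        ○ open, literals {q1=true, q2=true, q4=true, q5=true}.
      branch 1.2 (add q1):
        ○ open, literals {q1=true, q2=true, q4=true, q5=true}.
  branch 2 (add !q2):
    × closes — contains both q2 and !q2.
1 branch closed, 2 open.
An open branch gives a countermodel: q1=true, q2=true, q4=true, q5=true (unmentioned atoms arbitrary); the premises hold there but the conclusion fails.

No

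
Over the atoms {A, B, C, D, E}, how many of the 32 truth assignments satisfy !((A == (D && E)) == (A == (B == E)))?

Initial set: {!((A == (D && E)) == (A == (B == E)))}.
!((A == (D && E)) == (A == (B == E))): β-rule — branch into (A == (D && E)), !(A == (B == E))  //  !(A == (D && E)), (A == (B == E)).
  branch 1 (add (A == (D && E)), !(A == (B == E))):
    (A == (D && E)): β-rule — branch into A, (D && E)  //  !A, !(D && E).
      branch 1.1 (add A, (D && E)):
        (D && E): α-rule — add D, E.
        !(A == (B == E)): β-rule — branch into A, !(B == E)  //  !A, (B == E).
          branch 1.1.1 (add A, !(B == E)):
            !(B == E): β-rule — branch into B, !E  //  !B, E.
              branch 1.1.1.1 (add B, !E):
                × closes — contains both E and !E.
              branch 1.1.1.2 (add !B, E):
                ○ open, literals {A=1, B=0, D=1, E=1}.
          branch 1.1.2 (add !A, (B == E)):
            × closes — contains both A and !A.
      branch 1.2 (add !A, !(D && E)):
        !(A == (B == E)): β-rule — branch into A, !(B == E)  //  !A, (B == E).
          branch 1.2.1 (add A, !(B == E)):
            × closes — contains both A and !A.
          branch 1.2.2 (add !A, (B == E)):
            !(D && E): β-rule — branch into !D  //  !E.
              branch 1.2.2.1 (add !D):
                (B == E): β-rule — branch into B, E  //  !B, !E.
                  branch 1.2.2.1.1 (add B, E):
                    ○ open, literals {A=0, B=1, D=0, E=1}.
                  branch 1.2.2.1.2 (add !B, !E):
                    ○ open, literals {A=0, B=0, D=0, E=0}.
              branch 1.2.2.2 (add !E):
                (B == E): β-rule — branch into B, E  //  !B, !E.
                  branch 1.2.2.2.1 (add B, E):
                    × closes — contains both E and !E.
                  branch 1.2.2.2.2 (add !B, !E):
                    ○ open, literals {A=0, B=0, E=0}.
  branch 2 (add !(A == (D && E)), (A == (B == E))):
    !(A == (D && E)): β-rule — branch into A, !(D && E)  //  !A, (D && E).
      branch 2.1 (add A, !(D && E)):
        (A == (B == E)): β-rule — branch into A, (B == E)  //  !A, !(B == E).
          branch 2.1.1 (add A, (B == E)):
            !(D && E): β-rule — branch into !D  //  !E.
              branch 2.1.1.1 (add !D):
                (B == E): β-rule — branch into B, E  //  !B, !E.
                  branch 2.1.1.1.1 (add B, E):
                    ○ open, literals {A=1, B=1, D=0, E=1}.
                  branch 2.1.1.1.2 (add !B, !E):
                    ○ open, literals {A=1, B=0, D=0, E=0}.
              branch 2.1.1.2 (add !E):
                (B == E): β-rule — branch into B, E  //  !B, !E.
                  branch 2.1.1.2.1 (add B, E):
                    × closes — contains both E and !E.
                  branch 2.1.1.2.2 (add !B, !E):
                    ○ open, literals {A=1, B=0, E=0}.
          branch 2.1.2 (add !A, !(B == E)):
            × closes — contains both A and !A.
      branch 2.2 (add !A, (D && E)):
        (D && E): α-rule — add D, E.
        (A == (B == E)): β-rule — branch into A, (B == E)  //  !A, !(B == E).
          branch 2.2.1 (add A, (B == E)):
            × closes — contains both A and !A.
          branch 2.2.2 (add !A, !(B == E)):
            !(B == E): β-rule — branch into B, !E  //  !B, E.
              branch 2.2.2.1 (add B, !E):
                × closes — contains both E and !E.
              branch 2.2.2.2 (add !B, E):
                ○ open, literals {A=0, B=0, D=1, E=1}.
8 branches closed, 8 open.
Each open branch fixes some atoms; the unmentioned ones are free. Counting distinct full assignments: branch {A=1, B=0, D=1, E=1} (C) contributes 2 new; branch {A=0, B=1, D=0, E=1} (C) contributes 2 new; branch {A=0, B=0, D=0, E=0} (C) contributes 2 new; branch {A=0, B=0, E=0} (C, D) contributes 2 new; branch {A=1, B=1, D=0, E=1} (C) contributes 2 new; branch {A=1, B=0, D=0, E=0} (C) contributes 2 new; branch {A=1, B=0, E=0} (C, D) contributes 2 new; branch {A=0, B=0, D=1, E=1} (C) contributes 2 new. Total: 16.

16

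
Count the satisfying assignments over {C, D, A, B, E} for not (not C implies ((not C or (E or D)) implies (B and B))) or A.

20

Initial set: {T (not (not C implies ((not C or (E or D)) implies (B and B))) or A)}.
T (not (not C implies ((not C or (E or D)) implies (B and B))) or A): β-rule — branch into T not (not C implies ((not C or (E or D)) implies (B and B)))  //  T A.
  branch 1 (add T not (not C implies ((not C or (E or D)) implies (B and B)))):
    T not (not C implies ((not C or (E or D)) implies (B and B))): α-rule — add T not C, F ((not C or (E or D)) implies (B and B)).
    F ((not C or (E or D)) implies (B and B)): α-rule — add T (not C or (E or D)), F (B and B).
    T (not C or (E or D)): β-rule — branch into T not C  //  T (E or D).
      branch 1.1 (add T not C):
        F (B and B): β-rule — branch into F B  //  F B.
          branch 1.1.1 (add F B):
            ○ open, literals {B=false, C=false}.
          branch 1.1.2 (add F B):
            ○ open, literals {B=false, C=false}.
      branch 1.2 (add T (E or D)):
        F (B and B): β-rule — branch into F B  //  F B.
          branch 1.2.1 (add F B):
            T (E or D): β-rule — branch into T E  //  T D.
              branch 1.2.1.1 (add T E):
                ○ open, literals {B=false, C=false, E=true}.
              branch 1.2.1.2 (add T D):
                ○ open, literals {B=false, C=false, D=true}.
          branch 1.2.2 (add F B):
            T (E or D): β-rule — branch into T E  //  T D.
              branch 1.2.2.1 (add T E):
                ○ open, literals {B=false, C=false, E=true}.
              branch 1.2.2.2 (add T D):
                ○ open, literals {B=false, C=false, D=true}.
  branch 2 (add T A):
    ○ open, literals {A=true}.
0 branches closed, 7 open.
Each open branch fixes some atoms; the unmentioned ones are free. Counting distinct full assignments: branch {B=false, C=false} (D, A, E) contributes 8 new; branch {B=false, C=false} (D, A, E) contributes 0 new; branch {B=false, C=false, E=true} (D, A) contributes 0 new; branch {B=false, C=false, D=true} (A, E) contributes 0 new; branch {B=false, C=false, E=true} (D, A) contributes 0 new; branch {B=false, C=false, D=true} (A, E) contributes 0 new; branch {A=true} (C, D, B, E) contributes 12 new. Total: 20.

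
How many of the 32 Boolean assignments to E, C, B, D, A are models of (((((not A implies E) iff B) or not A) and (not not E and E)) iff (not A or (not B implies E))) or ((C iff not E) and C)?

Initial set: {((((((not A implies E) iff B) or not A) and (not not E and E)) iff (not A or (not B implies E))) or ((C iff not E) and C))}.
((((((not A implies E) iff B) or not A) and (not not E and E)) iff (not A or (not B implies E))) or ((C iff not E) and C)): β-rule — branch into (((((not A implies E) iff B) or not A) and (not not E and E)) iff (not A or (not B implies E)))  //  ((C iff not E) and C).
  branch 1 (add (((((not A implies E) iff B) or not A) and (not not E and E)) iff (not A or (not B implies E)))):
    (((((not A implies E) iff B) or not A) and (not not E and E)) iff (not A or (not B implies E))): β-rule — branch into ((((not A implies E) iff B) or not A) and (not not E and E)), (not A or (not B implies E))  //  not ((((not A implies E) iff B) or not A) and (not not E and E)), not (not A or (not B implies E)).
      branch 1.1 (add ((((not A implies E) iff B) or not A) and (not not E and E)), (not A or (not B implies E))):
        ((((not A implies E) iff B) or not A) and (not not E and E)): α-rule — add (((not A implies E) iff B) or not A), (not not E and E).
        (not not E and E): α-rule — add not not E, E.
        not not E: drop double negation, giving E.
        (not A or (not B implies E)): β-rule — branch into not A  //  (not B implies E).
          branch 1.1.1 (add not A):
            (((not A implies E) iff B) or not A): β-rule — branch into ((not A implies E) iff B)  //  not A.
              branch 1.1.1.1 (add ((not A implies E) iff B)):
                ((not A implies E) iff B): β-rule — branch into (not A implies E), B  //  not (not A implies E), not B.
                  branch 1.1.1.1.1 (add (not A implies E), B):
                    (not A implies E): β-rule — branch into not not A  //  E.
                      branch 1.1.1.1.1.1 (add not not A):
                        × closes — contains both A and not A.
                      branch 1.1.1.1.1.2 (add E):
                        ○ open, literals {A=F, B=T, E=T}.
                  branch 1.1.1.1.2 (add not (not A implies E), not B):
                    not (not A implies E): α-rule — add not A, not E.
                    × closes — contains both E and not E.
              branch 1.1.1.2 (add not A):
                ○ open, literals {A=F, E=T}.
          branch 1.1.2 (add (not B implies E)):
            (((not A implies E) iff B) or not A): β-rule — branch into ((not A implies E) iff B)  //  not A.
              branch 1.1.2.1 (add ((not A implies E) iff B)):
                (not B implies E): β-rule — branch into not not B  //  E.
                  branch 1.1.2.1.1 (add not not B):
                    ((not A implies E) iff B): β-rule — branch into (not A implies E), B  //  not (not A implies E), not B.
                      branch 1.1.2.1.1.1 (add (not A implies E), B):
                        (not A implies E): β-rule — branch into not not A  //  E.
                          branch 1.1.2.1.1.1.1 (add not not A):
                            ○ open, literals {A=T, B=T, E=T}.
                          branch 1.1.2.1.1.1.2 (add E):
                            ○ open, literals {B=T, E=T}.
                      branch 1.1.2.1.1.2 (add not (not A implies E), not B):
                        × closes — contains both B and not B.
                  branch 1.1.2.1.2 (add E):
                    ((not A implies E) iff B): β-rule — branch into (not A implies E), B  //  not (not A implies E), not B.
                      branch 1.1.2.1.2.1 (add (not A implies E), B):
                        (not A implies E): β-rule — branch into not not A  //  E.
                          branch 1.1.2.1.2.1.1 (add not not A):
                            ○ open, literals {A=T, B=T, E=T}.
                          branch 1.1.2.1.2.1.2 (add E):
                            ○ open, literals {B=T, E=T}.
                      branch 1.1.2.1.2.2 (add not (not A implies E), not B):
                        not (not A implies E): α-rule — add not A, not E.
                        × closes — contains both E and not E.
              branch 1.1.2.2 (add not A):
                (not B implies E): β-rule — branch into not not B  //  E.
                  branch 1.1.2.2.1 (add not not B):
                    ○ open, literals {A=F, B=T, E=T}.
                  branch 1.1.2.2.2 (add E):
                    ○ open, literals {A=F, E=T}.
      branch 1.2 (add not ((((not A implies E) iff B) or not A) and (not not E and E)), not (not A or (not B implies E))):
        not (not A or (not B implies E)): α-rule — add not not A, not (not B implies E).
        not (not B implies E): α-rule — add not B, not E.
        not ((((not A implies E) iff B) or not A) and (not not E and E)): β-rule — branch into not (((not A implies E) iff B) or not A)  //  not (not not E and E).
          branch 1.2.1 (add not (((not A implies E) iff B) or not A)):
            not (((not A implies E) iff B) or not A): α-rule — add not ((not A implies E) iff B), not not A.
            not ((not A implies E) iff B): β-rule — branch into (not A implies E), not B  //  not (not A implies E), B.
              branch 1.2.1.1 (add (not A implies E), not B):
                (not A implies E): β-rule — branch into not not A  //  E.
                  branch 1.2.1.1.1 (add not not A):
                    ○ open, literals {A=T, B=F, E=F}.
                  branch 1.2.1.1.2 (add E):
                    × closes — contains both E and not E.
              branch 1.2.1.2 (add not (not A implies E), B):
                × closes — contains both B and not B.
          branch 1.2.2 (add not (not not E and E)):
            not (not not E and E): β-rule — branch into not not not E  //  not E.
              branch 1.2.2.1 (add not not not E):
                not not not E: drop double negation, giving not E.
                ○ open, literals {A=T, B=F, E=F}.
              branch 1.2.2.2 (add not E):
                ○ open, literals {A=T, B=F, E=F}.
  branch 2 (add ((C iff not E) and C)):
    ((C iff not E) and C): α-rule — add (C iff not E), C.
    (C iff not E): β-rule — branch into C, not E  //  not C, not not E.
      branch 2.1 (add C, not E):
        ○ open, literals {C=T, E=F}.
      branch 2.2 (add not C, not not E):
        × closes — contains both C and not C.
7 branches closed, 12 open.
Each open branch fixes some atoms; the unmentioned ones are free. Counting distinct full assignments: branch {A=F, B=T, E=T} (C, D) contributes 4 new; branch {A=F, E=T} (C, B, D) contributes 4 new; branch {A=T, B=T, E=T} (C, D) contributes 4 new; branch {B=T, E=T} (C, D, A) contributes 0 new; branch {A=T, B=T, E=T} (C, D) contributes 0 new; branch {B=T, E=T} (C, D, A) contributes 0 new; branch {A=F, B=T, E=T} (C, D) contributes 0 new; branch {A=F, E=T} (C, B, D) contributes 0 new; branch {A=T, B=F, E=F} (C, D) contributes 4 new; branch {A=T, B=F, E=F} (C, D) contributes 0 new; branch {A=T, B=F, E=F} (C, D) contributes 0 new; branch {C=T, E=F} (B, D, A) contributes 6 new. Total: 22.

22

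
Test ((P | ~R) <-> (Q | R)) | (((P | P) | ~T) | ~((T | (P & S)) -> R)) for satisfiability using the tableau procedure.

Satisfiable

Initial set: {(((P | ~R) <-> (Q | R)) | (((P | P) | ~T) | ~((T | (P & S)) -> R)))}.
(((P | ~R) <-> (Q | R)) | (((P | P) | ~T) | ~((T | (P & S)) -> R))): β-rule — branch into ((P | ~R) <-> (Q | R))  //  (((P | P) | ~T) | ~((T | (P & S)) -> R)).
  branch 1 (add ((P | ~R) <-> (Q | R))):
    ((P | ~R) <-> (Q | R)): β-rule — branch into (P | ~R), (Q | R)  //  ~(P | ~R), ~(Q | R).
      branch 1.1 (add (P | ~R), (Q | R)):
        (P | ~R): β-rule — branch into P  //  ~R.
          branch 1.1.1 (add P):
            (Q | R): β-rule — branch into Q  //  R.
              branch 1.1.1.1 (add Q):
                ○ open, literals {P=T, Q=T}.
              branch 1.1.1.2 (add R):
                ○ open, literals {P=T, R=T}.
          branch 1.1.2 (add ~R):
            (Q | R): β-rule — branch into Q  //  R.
              branch 1.1.2.1 (add Q):
                ○ open, literals {Q=T, R=F}.
              branch 1.1.2.2 (add R):
                × closes — contains both R and ~R.
      branch 1.2 (add ~(P | ~R), ~(Q | R)):
        ~(P | ~R): α-rule — add ~P, ~~R.
        ~(Q | R): α-rule — add ~Q, ~R.
        × closes — contains both R and ~R.
  branch 2 (add (((P | P) | ~T) | ~((T | (P & S)) -> R))):
    (((P | P) | ~T) | ~((T | (P & S)) -> R)): β-rule — branch into ((P | P) | ~T)  //  ~((T | (P & S)) -> R).
      branch 2.1 (add ((P | P) | ~T)):
        ((P | P) | ~T): β-rule — branch into (P | P)  //  ~T.
          branch 2.1.1 (add (P | P)):
            (P | P): β-rule — branch into P  //  P.
              branch 2.1.1.1 (add P):
                ○ open, literals {P=T}.
              branch 2.1.1.2 (add P):
                ○ open, literals {P=T}.
          branch 2.1.2 (add ~T):
            ○ open, literals {T=F}.
      branch 2.2 (add ~((T | (P & S)) -> R)):
        ~((T | (P & S)) -> R): α-rule — add (T | (P & S)), ~R.
        (T | (P & S)): β-rule — branch into T  //  (P & S).
          branch 2.2.1 (add T):
            ○ open, literals {R=F, T=T}.
          branch 2.2.2 (add (P & S)):
            (P & S): α-rule — add P, S.
            ○ open, literals {P=T, R=F, S=T}.
2 branches closed, 8 open.
An open branch gives a satisfying assignment: P=T, Q=T.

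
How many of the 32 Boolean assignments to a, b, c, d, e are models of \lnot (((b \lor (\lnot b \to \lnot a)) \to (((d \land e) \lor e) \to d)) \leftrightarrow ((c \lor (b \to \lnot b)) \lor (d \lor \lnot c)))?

Initial set: {T \lnot (((b \lor (\lnot b \to \lnot a)) \to (((d \land e) \lor e) \to d)) \leftrightarrow ((c \lor (b \to \lnot b)) \lor (d \lor \lnot c)))}.
T \lnot (((b \lor (\lnot b \to \lnot a)) \to (((d \land e) \lor e) \to d)) \leftrightarrow ((c \lor (b \to \lnot b)) \lor (d \lor \lnot c))): β-rule — branch into T ((b \lor (\lnot b \to \lnot a)) \to (((d \land e) \lor e) \to d)), F ((c \lor (b \to \lnot b)) \lor (d \lor \lnot c))  //  F ((b \lor (\lnot b \to \lnot a)) \to (((d \land e) \lor e) \to d)), T ((c \lor (b \to \lnot b)) \lor (d \lor \lnot c)).
  branch 1 (add T ((b \lor (\lnot b \to \lnot a)) \to (((d \land e) \lor e) \to d)), F ((c \lor (b \to \lnot b)) \lor (d \lor \lnot c))):
    F ((c \lor (b \to \lnot b)) \lor (d \lor \lnot c)): α-rule — add F (c \lor (b \to \lnot b)), F (d \lor \lnot c).
    F (c \lor (b \to \lnot b)): α-rule — add F c, F (b \to \lnot b).
    F (d \lor \lnot c): α-rule — add F d, F \lnot c.
    × closes — contains both c and \lnot c.
  branch 2 (add F ((b \lor (\lnot b \to \lnot a)) \to (((d \land e) \lor e) \to d)), T ((c \lor (b \to \lnot b)) \lor (d \lor \lnot c))):
    F ((b \lor (\lnot b \to \lnot a)) \to (((d \land e) \lor e) \to d)): α-rule — add T (b \lor (\lnot b \to \lnot a)), F (((d \land e) \lor e) \to d).
    F (((d \land e) \lor e) \to d): α-rule — add T ((d \land e) \lor e), F d.
    T ((c \lor (b \to \lnot b)) \lor (d \lor \lnot c)): β-rule — branch into T (c \lor (b \to \lnot b))  //  T (d \lor \lnot c).
      branch 2.1 (add T (c \lor (b \to \lnot b))):
        T (b \lor (\lnot b \to \lnot a)): β-rule — branch into T b  //  T (\lnot b \to \lnot a).
          branch 2.1.1 (add T b):
            T ((d \land e) \lor e): β-rule — branch into T (d \land e)  //  T e.
              branch 2.1.1.1 (add T (d \land e)):
                T (d \land e): α-rule — add T d, T e.
                × closes — contains both d and \lnot d.
              branch 2.1.1.2 (add T e):
                T (c \lor (b \to \lnot b)): β-rule — branch into T c  //  T (b \to \lnot b).
                  branch 2.1.1.2.1 (add T c):
                    ○ open, literals {b=T, c=T, d=F, e=T}.
                  branch 2.1.1.2.2 (add T (b \to \lnot b)):
                    T (b \to \lnot b): β-rule — branch into F b  //  T \lnot b.
                      branch 2.1.1.2.2.1 (add F b):
                        × closes — contains both b and \lnot b.
                      branch 2.1.1.2.2.2 (add T \lnot b):
                        × closes — contains both b and \lnot b.
          branch 2.1.2 (add T (\lnot b \to \lnot a)):
            T ((d \land e) \lor e): β-rule — branch into T (d \land e)  //  T e.
              branch 2.1.2.1 (add T (d \land e)):
                T (d \land e): α-rule — add T d, T e.
                × closes — contains both d and \lnot d.
              branch 2.1.2.2 (add T e):
                T (c \lor (b \to \lnot b)): β-rule — branch into T c  //  T (b \to \lnot b).
                  branch 2.1.2.2.1 (add T c):
                    T (\lnot b \to \lnot a): β-rule — branch into F \lnot b  //  T \lnot a.
                      branch 2.1.2.2.1.1 (add F \lnot b):
                        ○ open, literals {b=T, c=T, d=F, e=T}.
                      branch 2.1.2.2.1.2 (add T \lnot a):
                        ○ open, literals {a=F, c=T, d=F, e=T}.
                  branch 2.1.2.2.2 (add T (b \to \lnot b)):
                    T (\lnot b \to \lnot a): β-rule — branch into F \lnot b  //  T \lnot a.
                      branch 2.1.2.2.2.1 (add F \lnot b):
                        T (b \to \lnot b): β-rule — branch into F b  //  T \lnot b.
                          branch 2.1.2.2.2.1.1 (add F b):
                            × closes — contains both b and \lnot b.
                          branch 2.1.2.2.2.1.2 (add T \lnot b):
                            × closes — contains both b and \lnot b.
                      branch 2.1.2.2.2.2 (add T \lnot a):
                        T (b \to \lnot b): β-rule — branch into F b  //  T \lnot b.
                          branch 2.1.2.2.2.2.1 (add F b):
                            ○ open, literals {a=F, b=F, d=F, e=T}.
                          branch 2.1.2.2.2.2.2 (add T \lnot b):
                            ○ open, literals {a=F, b=F, d=F, e=T}.
      branch 2.2 (add T (d \lor \lnot c)):
        T (b \lor (\lnot b \to \lnot a)): β-rule — branch into T b  //  T (\lnot b \to \lnot a).
          branch 2.2.1 (add T b):
            T ((d \land e) \lor e): β-rule — branch into T (d \land e)  //  T e.
              branch 2.2.1.1 (add T (d \land e)):
                T (d \land e): α-rule — add T d, T e.
                × closes — contains both d and \lnot d.
              branch 2.2.1.2 (add T e):
                T (d \lor \lnot c): β-rule — branch into T d  //  T \lnot c.
                  branch 2.2.1.2.1 (add T d):
                    × closes — contains both d and \lnot d.
                  branch 2.2.1.2.2 (add T \lnot c):
                    ○ open, literals {b=T, c=F, d=F, e=T}.
          branch 2.2.2 (add T (\lnot b \to \lnot a)):
            T ((d \land e) \lor e): β-rule — branch into T (d \land e)  //  T e.
              branch 2.2.2.1 (add T (d \land e)):
                T (d \land e): α-rule — add T d, T e.
                × closes — contains both d and \lnot d.
              branch 2.2.2.2 (add T e):
                T (d \lor \lnot c): β-rule — branch into T d  //  T \lnot c.
                  branch 2.2.2.2.1 (add T d):
                    × closes — contains both d and \lnot d.
                  branch 2.2.2.2.2 (add T \lnot c):
                    T (\lnot b \to \lnot a): β-rule — branch into F \lnot b  //  T \lnot a.
                      branch 2.2.2.2.2.1 (add F \lnot b):
                        ○ open, literals {b=T, c=F, d=F, e=T}.
                      branch 2.2.2.2.2.2 (add T \lnot a):
                        ○ open, literals {a=F, c=F, d=F, e=T}.
11 branches closed, 8 open.
Each open branch fixes some atoms; the unmentioned ones are free. Counting distinct full assignments: branch {b=T, c=T, d=F, e=T} (a) contributes 2 new; branch {b=T, c=T, d=F, e=T} (a) contributes 0 new; branch {a=F, c=T, d=F, e=T} (b) contributes 1 new; branch {a=F, b=F, d=F, e=T} (c) contributes 1 new; branch {a=F, b=F, d=F, e=T} (c) contributes 0 new; branch {b=T, c=F, d=F, e=T} (a) contributes 2 new; branch {b=T, c=F, d=F, e=T} (a) contributes 0 new; branch {a=F, c=F, d=F, e=T} (b) contributes 0 new. Total: 6.

6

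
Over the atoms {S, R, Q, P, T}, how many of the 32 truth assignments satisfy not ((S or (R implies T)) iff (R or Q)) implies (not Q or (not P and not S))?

31

Initial set: {(not ((S or (R implies T)) iff (R or Q)) implies (not Q or (not P and not S)))}.
(not ((S or (R implies T)) iff (R or Q)) implies (not Q or (not P and not S))): β-rule — branch into not not ((S or (R implies T)) iff (R or Q))  //  (not Q or (not P and not S)).
  branch 1 (add not not ((S or (R implies T)) iff (R or Q))):
    not not ((S or (R implies T)) iff (R or Q)): β-rule — branch into (S or (R implies T)), (R or Q)  //  not (S or (R implies T)), not (R or Q).
      branch 1.1 (add (S or (R implies T)), (R or Q)):
        (S or (R implies T)): β-rule — branch into S  //  (R implies T).
          branch 1.1.1 (add S):
            (R or Q): β-rule — branch into R  //  Q.
              branch 1.1.1.1 (add R):
                ○ open, literals {R=1, S=1}.
              branch 1.1.1.2 (add Q):
                ○ open, literals {Q=1, S=1}.
          branch 1.1.2 (add (R implies T)):
            (R or Q): β-rule — branch into R  //  Q.
              branch 1.1.2.1 (add R):
                (R implies T): β-rule — branch into not R  //  T.
                  branch 1.1.2.1.1 (add not R):
                    × closes — contains both R and not R.
                  branch 1.1.2.1.2 (add T):
                    ○ open, literals {R=1, T=1}.
              branch 1.1.2.2 (add Q):
                (R implies T): β-rule — branch into not R  //  T.
                  branch 1.1.2.2.1 (add not R):
                    ○ open, literals {Q=1, R=0}.
                  branch 1.1.2.2.2 (add T):
                    ○ open, literals {Q=1, T=1}.
      branch 1.2 (add not (S or (R implies T)), not (R or Q)):
        not (S or (R implies T)): α-rule — add not S, not (R implies T).
        not (R or Q): α-rule — add not R, not Q.
        not (R implies T): α-rule — add R, not T.
        × closes — contains both R and not R.
  branch 2 (add (not Q or (not P and not S))):
    (not Q or (not P and not S)): β-rule — branch into not Q  //  (not P and not S).
      branch 2.1 (add not Q):
        ○ open, literals {Q=0}.
      branch 2.2 (add (not P and not S)):
        (not P and not S): α-rule — add not P, not S.
        ○ open, literals {P=0, S=0}.
2 branches closed, 7 open.
Each open branch fixes some atoms; the unmentioned ones are free. Counting distinct full assignments: branch {R=1, S=1} (Q, P, T) contributes 8 new; branch {Q=1, S=1} (R, P, T) contributes 4 new; branch {R=1, T=1} (S, Q, P) contributes 4 new; branch {Q=1, R=0} (S, P, T) contributes 4 new; branch {Q=1, T=1} (S, R, P) contributes 0 new; branch {Q=0} (S, R, P, T) contributes 10 new; branch {P=0, S=0} (R, Q, T) contributes 1 new. Total: 31.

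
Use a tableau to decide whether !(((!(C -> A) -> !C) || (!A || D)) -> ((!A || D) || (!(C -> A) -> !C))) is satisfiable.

Initial set: {!(((!(C -> A) -> !C) || (!A || D)) -> ((!A || D) || (!(C -> A) -> !C)))}.
!(((!(C -> A) -> !C) || (!A || D)) -> ((!A || D) || (!(C -> A) -> !C))): α-rule — add ((!(C -> A) -> !C) || (!A || D)), !((!A || D) || (!(C -> A) -> !C)).
!((!A || D) || (!(C -> A) -> !C)): α-rule — add !(!A || D), !(!(C -> A) -> !C).
!(!A || D): α-rule — add !!A, !D.
!(!(C -> A) -> !C): α-rule — add !(C -> A), !!C.
!(C -> A): α-rule — add C, !A.
× closes — contains both A and !A.
All 1 branch closes.
Every branch closed; the formula is unsatisfiable.

Unsatisfiable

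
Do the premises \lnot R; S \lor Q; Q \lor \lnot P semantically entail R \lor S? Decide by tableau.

Initial set: {\lnot R; (S \lor Q); (Q \lor \lnot P); \lnot (R \lor S)}.
\lnot (R \lor S): α-rule — add \lnot R, \lnot S.
(S \lor Q): β-rule — branch into S  //  Q.
  branch 1 (add S):
    × closes — contains both S and \lnot S.
  branch 2 (add Q):
    (Q \lor \lnot P): β-rule — branch into Q  //  \lnot P.
      branch 2.1 (add Q):
        ○ open, literals {Q=T, R=F, S=F}.
      branch 2.2 (add \lnot P):
        ○ open, literals {P=F, Q=T, R=F, S=F}.
1 branch closed, 2 open.
An open branch gives a countermodel: Q=T, R=F, S=F (unmentioned atoms arbitrary); the premises hold there but the conclusion fails.

No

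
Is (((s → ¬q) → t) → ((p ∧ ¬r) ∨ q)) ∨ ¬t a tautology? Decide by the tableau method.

Assume the negation and expand:
Initial set: {F ((((s → ¬q) → t) → ((p ∧ ¬r) ∨ q)) ∨ ¬t)}.
F ((((s → ¬q) → t) → ((p ∧ ¬r) ∨ q)) ∨ ¬t): α-rule — add F (((s → ¬q) → t) → ((p ∧ ¬r) ∨ q)), F ¬t.
F (((s → ¬q) → t) → ((p ∧ ¬r) ∨ q)): α-rule — add T ((s → ¬q) → t), F ((p ∧ ¬r) ∨ q).
F ((p ∧ ¬r) ∨ q): α-rule — add F (p ∧ ¬r), F q.
T ((s → ¬q) → t): β-rule — branch into F (s → ¬q)  //  T t.
  branch 1 (add F (s → ¬q)):
    F (s → ¬q): α-rule — add T s, F ¬q.
    × closes — contains both q and ¬q.
  branch 2 (add T t):
    F (p ∧ ¬r): β-rule — branch into F p  //  F ¬r.
      branch 2.1 (add F p):
        ○ open, literals {p=false, q=false, t=true}.
      branch 2.2 (add F ¬r):
        ○ open, literals {q=false, r=true, t=true}.
1 branch closed, 2 open.
An open branch gives a countermodel: p=false, q=false, t=true (unmentioned atoms arbitrary); under it the original formula is false.

Not valid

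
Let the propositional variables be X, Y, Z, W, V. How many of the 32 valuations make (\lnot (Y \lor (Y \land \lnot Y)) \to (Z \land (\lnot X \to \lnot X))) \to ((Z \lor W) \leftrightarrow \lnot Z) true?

12

Initial set: {((\lnot (Y \lor (Y \land \lnot Y)) \to (Z \land (\lnot X \to \lnot X))) \to ((Z \lor W) \leftrightarrow \lnot Z))}.
((\lnot (Y \lor (Y \land \lnot Y)) \to (Z \land (\lnot X \to \lnot X))) \to ((Z \lor W) \leftrightarrow \lnot Z)): β-rule — branch into \lnot (\lnot (Y \lor (Y \land \lnot Y)) \to (Z \land (\lnot X \to \lnot X)))  //  ((Z \lor W) \leftrightarrow \lnot Z).
  branch 1 (add \lnot (\lnot (Y \lor (Y \land \lnot Y)) \to (Z \land (\lnot X \to \lnot X)))):
    \lnot (\lnot (Y \lor (Y \land \lnot Y)) \to (Z \land (\lnot X \to \lnot X))): α-rule — add \lnot (Y \lor (Y \land \lnot Y)), \lnot (Z \land (\lnot X \to \lnot X)).
    \lnot (Y \lor (Y \land \lnot Y)): α-rule — add \lnot Y, \lnot (Y \land \lnot Y).
    \lnot (Z \land (\lnot X \to \lnot X)): β-rule — branch into \lnot Z  //  \lnot (\lnot X \to \lnot X).
      branch 1.1 (add \lnot Z):
        \lnot (Y \land \lnot Y): β-rule — branch into \lnot Y  //  \lnot \lnot Y.
          branch 1.1.1 (add \lnot Y):
            ○ open, literals {Y=0, Z=0}.
          branch 1.1.2 (add \lnot \lnot Y):
            × closes — contains both Y and \lnot Y.
      branch 1.2 (add \lnot (\lnot X \to \lnot X)):
        \lnot (\lnot X \to \lnot X): α-rule — add \lnot X, \lnot \lnot X.
        × closes — contains both X and \lnot X.
  branch 2 (add ((Z \lor W) \leftrightarrow \lnot Z)):
    ((Z \lor W) \leftrightarrow \lnot Z): β-rule — branch into (Z \lor W), \lnot Z  //  \lnot (Z \lor W), \lnot \lnot Z.
      branch 2.1 (add (Z \lor W), \lnot Z):
        (Z \lor W): β-rule — branch into Z  //  W.
          branch 2.1.1 (add Z):
            × closes — contains both Z and \lnot Z.
          branch 2.1.2 (add W):
            ○ open, literals {W=1, Z=0}.
      branch 2.2 (add \lnot (Z \lor W), \lnot \lnot Z):
        \lnot (Z \lor W): α-rule — add \lnot Z, \lnot W.
        × closes — contains both Z and \lnot Z.
4 branches closed, 2 open.
Each open branch fixes some atoms; the unmentioned ones are free. Counting distinct full assignments: branch {Y=0, Z=0} (X, W, V) contributes 8 new; branch {W=1, Z=0} (X, Y, V) contributes 4 new. Total: 12.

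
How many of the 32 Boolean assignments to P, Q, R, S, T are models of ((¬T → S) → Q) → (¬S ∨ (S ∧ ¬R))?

28

Initial set: {(((¬T → S) → Q) → (¬S ∨ (S ∧ ¬R)))}.
(((¬T → S) → Q) → (¬S ∨ (S ∧ ¬R))): β-rule — branch into ¬((¬T → S) → Q)  //  (¬S ∨ (S ∧ ¬R)).
  branch 1 (add ¬((¬T → S) → Q)):
    ¬((¬T → S) → Q): α-rule — add (¬T → S), ¬Q.
    (¬T → S): β-rule — branch into ¬¬T  //  S.
      branch 1.1 (add ¬¬T):
        ○ open, literals {Q=false, T=true}.
      branch 1.2 (add S):
        ○ open, literals {Q=false, S=true}.
  branch 2 (add (¬S ∨ (S ∧ ¬R))):
    (¬S ∨ (S ∧ ¬R)): β-rule — branch into ¬S  //  (S ∧ ¬R).
      branch 2.1 (add ¬S):
        ○ open, literals {S=false}.
      branch 2.2 (add (S ∧ ¬R)):
        (S ∧ ¬R): α-rule — add S, ¬R.
        ○ open, literals {R=false, S=true}.
0 branches closed, 4 open.
Each open branch fixes some atoms; the unmentioned ones are free. Counting distinct full assignments: branch {Q=false, T=true} (P, R, S) contributes 8 new; branch {Q=false, S=true} (P, R, T) contributes 4 new; branch {S=false} (P, Q, R, T) contributes 12 new; branch {R=false, S=true} (P, Q, T) contributes 4 new. Total: 28.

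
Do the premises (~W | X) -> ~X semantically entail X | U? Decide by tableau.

No

Initial set: {T ((~W | X) -> ~X); F (X | U)}.
F (X | U): α-rule — add F X, F U.
T ((~W | X) -> ~X): β-rule — branch into F (~W | X)  //  T ~X.
  branch 1 (add F (~W | X)):
    F (~W | X): α-rule — add F ~W, F X.
    ○ open, literals {U=F, W=T, X=F}.
  branch 2 (add T ~X):
    ○ open, literals {U=F, X=F}.
0 branches closed, 2 open.
An open branch gives a countermodel: U=F, W=T, X=F (unmentioned atoms arbitrary); the premises hold there but the conclusion fails.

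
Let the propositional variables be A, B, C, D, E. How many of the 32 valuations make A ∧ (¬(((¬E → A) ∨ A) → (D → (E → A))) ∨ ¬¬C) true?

Initial set: {(A ∧ (¬(((¬E → A) ∨ A) → (D → (E → A))) ∨ ¬¬C))}.
(A ∧ (¬(((¬E → A) ∨ A) → (D → (E → A))) ∨ ¬¬C)): α-rule — add A, (¬(((¬E → A) ∨ A) → (D → (E → A))) ∨ ¬¬C).
(¬(((¬E → A) ∨ A) → (D → (E → A))) ∨ ¬¬C): β-rule — branch into ¬(((¬E → A) ∨ A) → (D → (E → A)))  //  ¬¬C.
  branch 1 (add ¬(((¬E → A) ∨ A) → (D → (E → A)))):
    ¬(((¬E → A) ∨ A) → (D → (E → A))): α-rule — add ((¬E → A) ∨ A), ¬(D → (E → A)).
    ¬(D → (E → A)): α-rule — add D, ¬(E → A).
    ¬(E → A): α-rule — add E, ¬A.
    × closes — contains both A and ¬A.
  branch 2 (add ¬¬C):
    ¬¬C: drop double negation, giving C.
    ○ open, literals {A=1, C=1}.
1 branch closed, 1 open.
Each open branch fixes some atoms; the unmentioned ones are free. Counting distinct full assignments: branch {A=1, C=1} (B, D, E) contributes 8 new. Total: 8.

8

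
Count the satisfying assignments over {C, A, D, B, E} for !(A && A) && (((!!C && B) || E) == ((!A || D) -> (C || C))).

10

Initial set: {(!(A && A) && (((!!C && B) || E) == ((!A || D) -> (C || C))))}.
(!(A && A) && (((!!C && B) || E) == ((!A || D) -> (C || C)))): α-rule — add !(A && A), (((!!C && B) || E) == ((!A || D) -> (C || C))).
!(A && A): β-rule — branch into !A  //  !A.
  branch 1 (add !A):
    (((!!C && B) || E) == ((!A || D) -> (C || C))): β-rule — branch into ((!!C && B) || E), ((!A || D) -> (C || C))  //  !((!!C && B) || E), !((!A || D) -> (C || C)).
      branch 1.1 (add ((!!C && B) || E), ((!A || D) -> (C || C))):
        ((!!C && B) || E): β-rule — branch into (!!C && B)  //  E.
          branch 1.1.1 (add (!!C && B)):
            (!!C && B): α-rule — add !!C, B.
            !!C: drop double negation, giving C.
            ((!A || D) -> (C || C)): β-rule — branch into !(!A || D)  //  (C || C).
              branch 1.1.1.1 (add !(!A || D)):
                !(!A || D): α-rule — add !!A, !D.
                × closes — contains both A and !A.
              branch 1.1.1.2 (add (C || C)):
                (C || C): β-rule — branch into C  //  C.
                  branch 1.1.1.2.1 (add C):
                    ○ open, literals {A=F, B=T, C=T}.
                  branch 1.1.1.2.2 (add C):
                    ○ open, literals {A=F, B=T, C=T}.
          branch 1.1.2 (add E):
            ((!A || D) -> (C || C)): β-rule — branch into !(!A || D)  //  (C || C).
              branch 1.1.2.1 (add !(!A || D)):
                !(!A || D): α-rule — add !!A, !D.
                × closes — contains both A and !A.
              branch 1.1.2.2 (add (C || C)):
                (C || C): β-rule — branch into C  //  C.
                  branch 1.1.2.2.1 (add C):
                    ○ open, literals {A=F, C=T, E=T}.
                  branch 1.1.2.2.2 (add C):
                    ○ open, literals {A=F, C=T, E=T}.
      branch 1.2 (add !((!!C && B) || E), !((!A || D) -> (C || C))):
        !((!!C && B) || E): α-rule — add !(!!C && B), !E.
        !((!A || D) -> (C || C)): α-rule — add (!A || D), !(C || C).
        !(C || C): α-rule — add !C, !C.
        !(!!C && B): β-rule — branch into !!!C  //  !B.
          branch 1.2.1 (add !!!C):
            !!!C: drop double negation, giving !C.
            (!A || D): β-rule — branch into !A  //  D.
              branch 1.2.1.1 (add !A):
                ○ open, literals {A=F, C=F, E=F}.
              branch 1.2.1.2 (add D):
                ○ open, literals {A=F, C=F, D=T, E=F}.
          branch 1.2.2 (add !B):
            (!A || D): β-rule — branch into !A  //  D.
              branch 1.2.2.1 (add !A):
                ○ open, literals {A=F, B=F, C=F, E=F}.
              branch 1.2.2.2 (add D):
                ○ open, literals {A=F, B=F, C=F, D=T, E=F}.
  branch 2 (add !A):
    (((!!C && B) || E) == ((!A || D) -> (C || C))): β-rule — branch into ((!!C && B) || E), ((!A || D) -> (C || C))  //  !((!!C && B) || E), !((!A || D) -> (C || C)).
      branch 2.1 (add ((!!C && B) || E), ((!A || D) -> (C || C))):
        ((!!C && B) || E): β-rule — branch into (!!C && B)  //  E.
          branch 2.1.1 (add (!!C && B)):
            (!!C && B): α-rule — add !!C, B.
            !!C: drop double negation, giving C.
            ((!A || D) -> (C || C)): β-rule — branch into !(!A || D)  //  (C || C).
              branch 2.1.1.1 (add !(!A || D)):
                !(!A || D): α-rule — add !!A, !D.
                × closes — contains both A and !A.
              branch 2.1.1.2 (add (C || C)):
                (C || C): β-rule — branch into C  //  C.
                  branch 2.1.1.2.1 (add C):
                    ○ open, literals {A=F, B=T, C=T}.
                  branch 2.1.1.2.2 (add C):
                    ○ open, literals {A=F, B=T, C=T}.
          branch 2.1.2 (add E):
            ((!A || D) -> (C || C)): β-rule — branch into !(!A || D)  //  (C || C).
              branch 2.1.2.1 (add !(!A || D)):
                !(!A || D): α-rule — add !!A, !D.
                × closes — contains both A and !A.
              branch 2.1.2.2 (add (C || C)):
                (C || C): β-rule — branch into C  //  C.
                  branch 2.1.2.2.1 (add C):
                    ○ open, literals {A=F, C=T, E=T}.
                  branch 2.1.2.2.2 (add C):
                    ○ open, literals {A=F, C=T, E=T}.
      branch 2.2 (add !((!!C && B) || E), !((!A || D) -> (C || C))):
        !((!!C && B) || E): α-rule — add !(!!C && B), !E.
        !((!A || D) -> (C || C)): α-rule — add (!A || D), !(C || C).
        !(C || C): α-rule — add !C, !C.
        !(!!C && B): β-rule — branch into !!!C  //  !B.
          branch 2.2.1 (add !!!C):
            !!!C: drop double negation, giving !C.
            (!A || D): β-rule — branch into !A  //  D.
              branch 2.2.1.1 (add !A):
                ○ open, literals {A=F, C=F, E=F}.
              branch 2.2.1.2 (add D):
                ○ open, literals {A=F, C=F, D=T, E=F}.
          branch 2.2.2 (add !B):
            (!A || D): β-rule — branch into !A  //  D.
              branch 2.2.2.1 (add !A):
                ○ open, literals {A=F, B=F, C=F, E=F}.
              branch 2.2.2.2 (add D):
                ○ open, literals {A=F, B=F, C=F, D=T, E=F}.
4 branches closed, 16 open.
Each open branch fixes some atoms; the unmentioned ones are free. Counting distinct full assignments: branch {A=F, B=T, C=T} (D, E) contributes 4 new; branch {A=F, B=T, C=T} (D, E) contributes 0 new; branch {A=F, C=T, E=T} (D, B) contributes 2 new; branch {A=F, C=T, E=T} (D, B) contributes 0 new; branch {A=F, C=F, E=F} (D, B) contributes 4 new; branch {A=F, C=F, D=T, E=F} (B) contributes 0 new; branch {A=F, B=F, C=F, E=F} (D) contributes 0 new; branch {A=F, B=F, C=F, D=T, E=F} (none free) contributes 0 new; branch {A=F, B=T, C=T} (D, E) contributes 0 new; branch {A=F, B=T, C=T} (D, E) contributes 0 new; branch {A=F, C=T, E=T} (D, B) contributes 0 new; branch {A=F, C=T, E=T} (D, B) contributes 0 new; branch {A=F, C=F, E=F} (D, B) contributes 0 new; branch {A=F, C=F, D=T, E=F} (B) contributes 0 new; branch {A=F, B=F, C=F, E=F} (D) contributes 0 new; branch {A=F, B=F, C=F, D=T, E=F} (none free) contributes 0 new. Total: 10.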